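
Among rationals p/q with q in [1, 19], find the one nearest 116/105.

Expand x = 116/105 as a continued fraction with the Euclidean algorithm:
  116 = 1*105 + 11, so a_0 = 1.
  105 = 9*11 + 6, so a_1 = 9.
  11 = 1*6 + 5, so a_2 = 1.
  6 = 1*5 + 1, so a_3 = 1.
  5 = 5*1 + 0, so a_4 = 5.
so x = [1; 9, 1, 1, 5].
Convergents (p_i = a_i*p_{i-1} + p_{i-2}, q_i = a_i*q_{i-1} + q_{i-2} with p_{-2}=0, p_{-1}=1, q_{-2}=1, q_{-1}=0), until the denominator exceeds 19:
  i=0: a_0=1, p_0 = 1*1 + 0 = 1, q_0 = 1*0 + 1 = 1.
  i=1: a_1=9, p_1 = 9*1 + 1 = 10, q_1 = 9*1 + 0 = 9.
  i=2: a_2=1, p_2 = 1*10 + 1 = 11, q_2 = 1*9 + 1 = 10.
  i=3: a_3=1, p_3 = 1*11 + 10 = 21, q_3 = 1*10 + 9 = 19.
  i=4: a_4=5, p_4 = 5*21 + 11 = 116, q_4 = 5*19 + 10 = 105.
q_4 = 105 > 19, so the last convergent with denominator <= 19 is p_3/q_3 = 21/19.
The closest fraction with denominator <= 19 is either p_3/q_3 or the intermediate fraction (k*p_3 + p_2)/(k*q_3 + q_2) with the largest k >= 1 whose denominator stays <= 19; these approach x as k grows, and every other convergent or intermediate fraction in range is farther away.
Largest k: floor((19 - q_2)/q_3) = floor((19 - 10)/19) = 0.
Since k = 0, no intermediate fraction beyond p_3/q_3 has denominator <= 19, so the convergent 21/19 is the closest (its error is |116*19 - 21*105|/(105*19) = 1/1995).

21/19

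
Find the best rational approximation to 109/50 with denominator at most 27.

Expand x = 109/50 as a continued fraction with the Euclidean algorithm:
  109 = 2*50 + 9, so a_0 = 2.
  50 = 5*9 + 5, so a_1 = 5.
  9 = 1*5 + 4, so a_2 = 1.
  5 = 1*4 + 1, so a_3 = 1.
  4 = 4*1 + 0, so a_4 = 4.
so x = [2; 5, 1, 1, 4].
Convergents (p_i = a_i*p_{i-1} + p_{i-2}, q_i = a_i*q_{i-1} + q_{i-2} with p_{-2}=0, p_{-1}=1, q_{-2}=1, q_{-1}=0), until the denominator exceeds 27:
  i=0: a_0=2, p_0 = 2*1 + 0 = 2, q_0 = 2*0 + 1 = 1.
  i=1: a_1=5, p_1 = 5*2 + 1 = 11, q_1 = 5*1 + 0 = 5.
  i=2: a_2=1, p_2 = 1*11 + 2 = 13, q_2 = 1*5 + 1 = 6.
  i=3: a_3=1, p_3 = 1*13 + 11 = 24, q_3 = 1*6 + 5 = 11.
  i=4: a_4=4, p_4 = 4*24 + 13 = 109, q_4 = 4*11 + 6 = 50.
q_4 = 50 > 27, so the last convergent with denominator <= 27 is p_3/q_3 = 24/11.
The closest fraction with denominator <= 27 is either p_3/q_3 or the intermediate fraction (k*p_3 + p_2)/(k*q_3 + q_2) with the largest k >= 1 whose denominator stays <= 27; these approach x as k grows, and every other convergent or intermediate fraction in range is farther away.
Largest k: floor((27 - q_2)/q_3) = floor((27 - 6)/11) = 1.
That gives (1*24 + 13)/(1*11 + 6) = 37/17.
Compare the errors: |x - 24/11| = |109*11 - 24*50|/(50*11) = 1/550, and |x - 37/17| = |109*17 - 37*50|/(50*17) = 3/850.
Cross-multiplying, 1*850 = 850 < 1650 = 3*550, so 1/550 is smaller: the convergent 24/11 is closer to x than 37/17.

24/11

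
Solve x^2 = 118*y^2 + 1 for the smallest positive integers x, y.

(x, y) = (306917, 28254)

First expand sqrt(118) as a continued fraction. With x_i = (sqrt(118) + m_i)/d_i and (m_0, d_0) = (0, 1): a_0 = floor(sqrt(118)) = 10, since 10^2 = 100 <= 118 < 121 = 11^2.
Iterate m_{i+1} = d_i*a_i - m_i, d_{i+1} = (118 - m_{i+1}^2)/d_i, a_{i+1} = floor((a_0 + m_{i+1})/d_{i+1}):
  m_1 = 1*10 - 0 = 10, d_1 = (118 - 10^2)/1 = 18/1 = 18, a_1 = floor((10 + 10)/18) = 1.
  m_2 = 18*1 - 10 = 8, d_2 = (118 - 8^2)/18 = 54/18 = 3, a_2 = floor((10 + 8)/3) = 6.
  m_3 = 3*6 - 8 = 10, d_3 = (118 - 10^2)/3 = 18/3 = 6, a_3 = floor((10 + 10)/6) = 3.
  m_4 = 6*3 - 10 = 8, d_4 = (118 - 8^2)/6 = 54/6 = 9, a_4 = floor((10 + 8)/9) = 2.
  m_5 = 9*2 - 8 = 10, d_5 = (118 - 10^2)/9 = 18/9 = 2, a_5 = floor((10 + 10)/2) = 10.
  m_6 = 2*10 - 10 = 10, d_6 = (118 - 10^2)/2 = 18/2 = 9, a_6 = floor((10 + 10)/9) = 2.
  m_7 = 9*2 - 10 = 8, d_7 = (118 - 8^2)/9 = 54/9 = 6, a_7 = floor((10 + 8)/6) = 3.
  m_8 = 6*3 - 8 = 10, d_8 = (118 - 10^2)/6 = 18/6 = 3, a_8 = floor((10 + 10)/3) = 6.
  m_9 = 3*6 - 10 = 8, d_9 = (118 - 8^2)/3 = 54/3 = 18, a_9 = floor((10 + 8)/18) = 1.
  m_10 = 18*1 - 8 = 10, d_10 = (118 - 10^2)/18 = 18/18 = 1, a_10 = floor((10 + 10)/1) = 20.
  m_11 = 1*20 - 10 = 10, d_11 = (118 - 10^2)/1 = 18/1 = 18: (m_11, d_11) = (m_1, d_1) = (10, 18), so from here the quotients repeat a_1, ..., a_10; the period length is 10.
So sqrt(118) = [10; (1, 6, 3, 2, 10, 2, 3, 6, 1, 20)] with period length k = 10.
k is even, so the fundamental solution of x^2 - 118y^2 = 1 is (p_{k-1}, q_{k-1}) = (p_9, q_9); compute convergents through index 9.
Convergents (p_i = a_i*p_{i-1} + p_{i-2}, q_i = a_i*q_{i-1} + q_{i-2} with p_{-2}=0, p_{-1}=1, q_{-2}=1, q_{-1}=0):
  i=0: a_0=10, p_0 = 10*1 + 0 = 10, q_0 = 10*0 + 1 = 1.
  i=1: a_1=1, p_1 = 1*10 + 1 = 11, q_1 = 1*1 + 0 = 1.
  i=2: a_2=6, p_2 = 6*11 + 10 = 76, q_2 = 6*1 + 1 = 7.
  i=3: a_3=3, p_3 = 3*76 + 11 = 239, q_3 = 3*7 + 1 = 22.
  i=4: a_4=2, p_4 = 2*239 + 76 = 554, q_4 = 2*22 + 7 = 51.
  i=5: a_5=10, p_5 = 10*554 + 239 = 5779, q_5 = 10*51 + 22 = 532.
  i=6: a_6=2, p_6 = 2*5779 + 554 = 12112, q_6 = 2*532 + 51 = 1115.
  i=7: a_7=3, p_7 = 3*12112 + 5779 = 42115, q_7 = 3*1115 + 532 = 3877.
  i=8: a_8=6, p_8 = 6*42115 + 12112 = 264802, q_8 = 6*3877 + 1115 = 24377.
  i=9: a_9=1, p_9 = 1*264802 + 42115 = 306917, q_9 = 1*24377 + 3877 = 28254.
Check: 306917^2 - 118*28254^2 = 94198044889 - 94198044888 = 1, so (x, y) = (306917, 28254) solves the equation, and by the theorem it is the least positive solution.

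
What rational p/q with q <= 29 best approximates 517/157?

Expand x = 517/157 as a continued fraction with the Euclidean algorithm:
  517 = 3*157 + 46, so a_0 = 3.
  157 = 3*46 + 19, so a_1 = 3.
  46 = 2*19 + 8, so a_2 = 2.
  19 = 2*8 + 3, so a_3 = 2.
  8 = 2*3 + 2, so a_4 = 2.
  3 = 1*2 + 1, so a_5 = 1.
  2 = 2*1 + 0, so a_6 = 2.
so x = [3; 3, 2, 2, 2, 1, 2].
Convergents (p_i = a_i*p_{i-1} + p_{i-2}, q_i = a_i*q_{i-1} + q_{i-2} with p_{-2}=0, p_{-1}=1, q_{-2}=1, q_{-1}=0), until the denominator exceeds 29:
  i=0: a_0=3, p_0 = 3*1 + 0 = 3, q_0 = 3*0 + 1 = 1.
  i=1: a_1=3, p_1 = 3*3 + 1 = 10, q_1 = 3*1 + 0 = 3.
  i=2: a_2=2, p_2 = 2*10 + 3 = 23, q_2 = 2*3 + 1 = 7.
  i=3: a_3=2, p_3 = 2*23 + 10 = 56, q_3 = 2*7 + 3 = 17.
  i=4: a_4=2, p_4 = 2*56 + 23 = 135, q_4 = 2*17 + 7 = 41.
q_4 = 41 > 29, so the last convergent with denominator <= 29 is p_3/q_3 = 56/17.
The closest fraction with denominator <= 29 is either p_3/q_3 or the intermediate fraction (k*p_3 + p_2)/(k*q_3 + q_2) with the largest k >= 1 whose denominator stays <= 29; these approach x as k grows, and every other convergent or intermediate fraction in range is farther away.
Largest k: floor((29 - q_2)/q_3) = floor((29 - 7)/17) = 1.
That gives (1*56 + 23)/(1*17 + 7) = 79/24.
Compare the errors: |x - 56/17| = |517*17 - 56*157|/(157*17) = 3/2669, and |x - 79/24| = |517*24 - 79*157|/(157*24) = 5/3768.
Cross-multiplying, 3*3768 = 11304 < 13345 = 5*2669, so 3/2669 is smaller: the convergent 56/17 is closer to x than 79/24.

56/17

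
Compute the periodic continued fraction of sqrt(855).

Write x_i = (sqrt(855) + m_i)/d_i with (m_0, d_0) = (0, 1). a_0 = floor(sqrt(855)) = 29, since 29^2 = 841 <= 855 < 900 = 30^2.
Iterate m_{i+1} = d_i*a_i - m_i, d_{i+1} = (855 - m_{i+1}^2)/d_i, a_{i+1} = floor((a_0 + m_{i+1})/d_{i+1}):
  m_1 = 1*29 - 0 = 29, d_1 = (855 - 29^2)/1 = 14/1 = 14, a_1 = floor((29 + 29)/14) = 4.
  m_2 = 14*4 - 29 = 27, d_2 = (855 - 27^2)/14 = 126/14 = 9, a_2 = floor((29 + 27)/9) = 6.
  m_3 = 9*6 - 27 = 27, d_3 = (855 - 27^2)/9 = 126/9 = 14, a_3 = floor((29 + 27)/14) = 4.
  m_4 = 14*4 - 27 = 29, d_4 = (855 - 29^2)/14 = 14/14 = 1, a_4 = floor((29 + 29)/1) = 58.
  m_5 = 1*58 - 29 = 29, d_5 = (855 - 29^2)/1 = 14/1 = 14: (m_5, d_5) = (m_1, d_1) = (29, 14), so from here the quotients repeat a_1, ..., a_4; the period length is 4.
Hence the expansion of sqrt(855) is a_0 = 29 followed by the repeating block 4, 6, 4, 58 (period 4).

[29; (4, 6, 4, 58)]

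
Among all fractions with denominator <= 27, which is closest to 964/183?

Expand x = 964/183 as a continued fraction with the Euclidean algorithm:
  964 = 5*183 + 49, so a_0 = 5.
  183 = 3*49 + 36, so a_1 = 3.
  49 = 1*36 + 13, so a_2 = 1.
  36 = 2*13 + 10, so a_3 = 2.
  13 = 1*10 + 3, so a_4 = 1.
  10 = 3*3 + 1, so a_5 = 3.
  3 = 3*1 + 0, so a_6 = 3.
so x = [5; 3, 1, 2, 1, 3, 3].
Convergents (p_i = a_i*p_{i-1} + p_{i-2}, q_i = a_i*q_{i-1} + q_{i-2} with p_{-2}=0, p_{-1}=1, q_{-2}=1, q_{-1}=0), until the denominator exceeds 27:
  i=0: a_0=5, p_0 = 5*1 + 0 = 5, q_0 = 5*0 + 1 = 1.
  i=1: a_1=3, p_1 = 3*5 + 1 = 16, q_1 = 3*1 + 0 = 3.
  i=2: a_2=1, p_2 = 1*16 + 5 = 21, q_2 = 1*3 + 1 = 4.
  i=3: a_3=2, p_3 = 2*21 + 16 = 58, q_3 = 2*4 + 3 = 11.
  i=4: a_4=1, p_4 = 1*58 + 21 = 79, q_4 = 1*11 + 4 = 15.
  i=5: a_5=3, p_5 = 3*79 + 58 = 295, q_5 = 3*15 + 11 = 56.
q_5 = 56 > 27, so the last convergent with denominator <= 27 is p_4/q_4 = 79/15.
The closest fraction with denominator <= 27 is either p_4/q_4 or the intermediate fraction (k*p_4 + p_3)/(k*q_4 + q_3) with the largest k >= 1 whose denominator stays <= 27; these approach x as k grows, and every other convergent or intermediate fraction in range is farther away.
Largest k: floor((27 - q_3)/q_4) = floor((27 - 11)/15) = 1.
That gives (1*79 + 58)/(1*15 + 11) = 137/26.
Compare the errors: |x - 79/15| = |964*15 - 79*183|/(183*15) = 3/2745, and |x - 137/26| = |964*26 - 137*183|/(183*26) = 7/4758.
Cross-multiplying, 3*4758 = 14274 < 19215 = 7*2745, so 3/2745 is smaller: the convergent 79/15 is closer to x than 137/26.

79/15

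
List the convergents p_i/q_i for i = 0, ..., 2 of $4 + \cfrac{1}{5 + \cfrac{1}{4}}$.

Using the convergent recurrence p_i = a_i*p_{i-1} + p_{i-2}, q_i = a_i*q_{i-1} + q_{i-2} with p_{-2}=0, p_{-1}=1, q_{-2}=1, q_{-1}=0:
  i=0: a_0=4, p_0 = 4*1 + 0 = 4, q_0 = 4*0 + 1 = 1.
  i=1: a_1=5, p_1 = 5*4 + 1 = 21, q_1 = 5*1 + 0 = 5.
  i=2: a_2=4, p_2 = 4*21 + 4 = 88, q_2 = 4*5 + 1 = 21.

4/1, 21/5, 88/21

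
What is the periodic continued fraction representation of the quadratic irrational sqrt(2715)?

Write x_i = (sqrt(2715) + m_i)/d_i with (m_0, d_0) = (0, 1). a_0 = floor(sqrt(2715)) = 52, since 52^2 = 2704 <= 2715 < 2809 = 53^2.
Iterate m_{i+1} = d_i*a_i - m_i, d_{i+1} = (2715 - m_{i+1}^2)/d_i, a_{i+1} = floor((a_0 + m_{i+1})/d_{i+1}):
  m_1 = 1*52 - 0 = 52, d_1 = (2715 - 52^2)/1 = 11/1 = 11, a_1 = floor((52 + 52)/11) = 9.
  m_2 = 11*9 - 52 = 47, d_2 = (2715 - 47^2)/11 = 506/11 = 46, a_2 = floor((52 + 47)/46) = 2.
  m_3 = 46*2 - 47 = 45, d_3 = (2715 - 45^2)/46 = 690/46 = 15, a_3 = floor((52 + 45)/15) = 6.
  m_4 = 15*6 - 45 = 45, d_4 = (2715 - 45^2)/15 = 690/15 = 46, a_4 = floor((52 + 45)/46) = 2.
  m_5 = 46*2 - 45 = 47, d_5 = (2715 - 47^2)/46 = 506/46 = 11, a_5 = floor((52 + 47)/11) = 9.
  m_6 = 11*9 - 47 = 52, d_6 = (2715 - 52^2)/11 = 11/11 = 1, a_6 = floor((52 + 52)/1) = 104.
  m_7 = 1*104 - 52 = 52, d_7 = (2715 - 52^2)/1 = 11/1 = 11: (m_7, d_7) = (m_1, d_1) = (52, 11), so from here the quotients repeat a_1, ..., a_6; the period length is 6.
Hence the expansion of sqrt(2715) is a_0 = 52 followed by the repeating block 9, 2, 6, 2, 9, 104 (period 6).

[52; (9, 2, 6, 2, 9, 104)]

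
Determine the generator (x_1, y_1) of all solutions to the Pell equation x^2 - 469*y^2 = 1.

(x, y) = (137215, 6336)

First expand sqrt(469) as a continued fraction. With x_i = (sqrt(469) + m_i)/d_i and (m_0, d_0) = (0, 1): a_0 = floor(sqrt(469)) = 21, since 21^2 = 441 <= 469 < 484 = 22^2.
Iterate m_{i+1} = d_i*a_i - m_i, d_{i+1} = (469 - m_{i+1}^2)/d_i, a_{i+1} = floor((a_0 + m_{i+1})/d_{i+1}):
  m_1 = 1*21 - 0 = 21, d_1 = (469 - 21^2)/1 = 28/1 = 28, a_1 = floor((21 + 21)/28) = 1.
  m_2 = 28*1 - 21 = 7, d_2 = (469 - 7^2)/28 = 420/28 = 15, a_2 = floor((21 + 7)/15) = 1.
  m_3 = 15*1 - 7 = 8, d_3 = (469 - 8^2)/15 = 405/15 = 27, a_3 = floor((21 + 8)/27) = 1.
  m_4 = 27*1 - 8 = 19, d_4 = (469 - 19^2)/27 = 108/27 = 4, a_4 = floor((21 + 19)/4) = 10.
  m_5 = 4*10 - 19 = 21, d_5 = (469 - 21^2)/4 = 28/4 = 7, a_5 = floor((21 + 21)/7) = 6.
  m_6 = 7*6 - 21 = 21, d_6 = (469 - 21^2)/7 = 28/7 = 4, a_6 = floor((21 + 21)/4) = 10.
  m_7 = 4*10 - 21 = 19, d_7 = (469 - 19^2)/4 = 108/4 = 27, a_7 = floor((21 + 19)/27) = 1.
  m_8 = 27*1 - 19 = 8, d_8 = (469 - 8^2)/27 = 405/27 = 15, a_8 = floor((21 + 8)/15) = 1.
  m_9 = 15*1 - 8 = 7, d_9 = (469 - 7^2)/15 = 420/15 = 28, a_9 = floor((21 + 7)/28) = 1.
  m_10 = 28*1 - 7 = 21, d_10 = (469 - 21^2)/28 = 28/28 = 1, a_10 = floor((21 + 21)/1) = 42.
  m_11 = 1*42 - 21 = 21, d_11 = (469 - 21^2)/1 = 28/1 = 28: (m_11, d_11) = (m_1, d_1) = (21, 28), so from here the quotients repeat a_1, ..., a_10; the period length is 10.
So sqrt(469) = [21; (1, 1, 1, 10, 6, 10, 1, 1, 1, 42)] with period length k = 10.
k is even, so the fundamental solution of x^2 - 469y^2 = 1 is (p_{k-1}, q_{k-1}) = (p_9, q_9); compute convergents through index 9.
Convergents (p_i = a_i*p_{i-1} + p_{i-2}, q_i = a_i*q_{i-1} + q_{i-2} with p_{-2}=0, p_{-1}=1, q_{-2}=1, q_{-1}=0):
  i=0: a_0=21, p_0 = 21*1 + 0 = 21, q_0 = 21*0 + 1 = 1.
  i=1: a_1=1, p_1 = 1*21 + 1 = 22, q_1 = 1*1 + 0 = 1.
  i=2: a_2=1, p_2 = 1*22 + 21 = 43, q_2 = 1*1 + 1 = 2.
  i=3: a_3=1, p_3 = 1*43 + 22 = 65, q_3 = 1*2 + 1 = 3.
  i=4: a_4=10, p_4 = 10*65 + 43 = 693, q_4 = 10*3 + 2 = 32.
  i=5: a_5=6, p_5 = 6*693 + 65 = 4223, q_5 = 6*32 + 3 = 195.
  i=6: a_6=10, p_6 = 10*4223 + 693 = 42923, q_6 = 10*195 + 32 = 1982.
  i=7: a_7=1, p_7 = 1*42923 + 4223 = 47146, q_7 = 1*1982 + 195 = 2177.
  i=8: a_8=1, p_8 = 1*47146 + 42923 = 90069, q_8 = 1*2177 + 1982 = 4159.
  i=9: a_9=1, p_9 = 1*90069 + 47146 = 137215, q_9 = 1*4159 + 2177 = 6336.
Check: 137215^2 - 469*6336^2 = 18827956225 - 18827956224 = 1, so (x, y) = (137215, 6336) solves the equation, and by the theorem it is the least positive solution.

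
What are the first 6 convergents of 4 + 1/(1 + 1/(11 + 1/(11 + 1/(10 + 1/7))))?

Using the convergent recurrence p_i = a_i*p_{i-1} + p_{i-2}, q_i = a_i*q_{i-1} + q_{i-2} with p_{-2}=0, p_{-1}=1, q_{-2}=1, q_{-1}=0:
  i=0: a_0=4, p_0 = 4*1 + 0 = 4, q_0 = 4*0 + 1 = 1.
  i=1: a_1=1, p_1 = 1*4 + 1 = 5, q_1 = 1*1 + 0 = 1.
  i=2: a_2=11, p_2 = 11*5 + 4 = 59, q_2 = 11*1 + 1 = 12.
  i=3: a_3=11, p_3 = 11*59 + 5 = 654, q_3 = 11*12 + 1 = 133.
  i=4: a_4=10, p_4 = 10*654 + 59 = 6599, q_4 = 10*133 + 12 = 1342.
  i=5: a_5=7, p_5 = 7*6599 + 654 = 46847, q_5 = 7*1342 + 133 = 9527.

4/1, 5/1, 59/12, 654/133, 6599/1342, 46847/9527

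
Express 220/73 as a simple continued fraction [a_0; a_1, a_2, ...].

[3; 73]

Run the Euclidean algorithm on 220 and 73; the successive quotients are the partial quotients a_0, a_1, ... (each step inverts the fractional part left over by the previous one):
  220 = 3*73 + 1, so a_0 = 3.
  73 = 73*1 + 0, so a_1 = 73.
The remainder reaches 0 after 2 divisions, so the expansion has 2 partial quotients, read off in order.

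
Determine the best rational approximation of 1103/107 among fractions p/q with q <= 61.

567/55

Expand x = 1103/107 as a continued fraction with the Euclidean algorithm:
  1103 = 10*107 + 33, so a_0 = 10.
  107 = 3*33 + 8, so a_1 = 3.
  33 = 4*8 + 1, so a_2 = 4.
  8 = 8*1 + 0, so a_3 = 8.
so x = [10; 3, 4, 8].
Convergents (p_i = a_i*p_{i-1} + p_{i-2}, q_i = a_i*q_{i-1} + q_{i-2} with p_{-2}=0, p_{-1}=1, q_{-2}=1, q_{-1}=0), until the denominator exceeds 61:
  i=0: a_0=10, p_0 = 10*1 + 0 = 10, q_0 = 10*0 + 1 = 1.
  i=1: a_1=3, p_1 = 3*10 + 1 = 31, q_1 = 3*1 + 0 = 3.
  i=2: a_2=4, p_2 = 4*31 + 10 = 134, q_2 = 4*3 + 1 = 13.
  i=3: a_3=8, p_3 = 8*134 + 31 = 1103, q_3 = 8*13 + 3 = 107.
q_3 = 107 > 61, so the last convergent with denominator <= 61 is p_2/q_2 = 134/13.
The closest fraction with denominator <= 61 is either p_2/q_2 or the intermediate fraction (k*p_2 + p_1)/(k*q_2 + q_1) with the largest k >= 1 whose denominator stays <= 61; these approach x as k grows, and every other convergent or intermediate fraction in range is farther away.
Largest k: floor((61 - q_1)/q_2) = floor((61 - 3)/13) = 4.
That gives (4*134 + 31)/(4*13 + 3) = 567/55.
Compare the errors: |x - 134/13| = |1103*13 - 134*107|/(107*13) = 1/1391, and |x - 567/55| = |1103*55 - 567*107|/(107*55) = 4/5885.
Cross-multiplying, 4*1391 = 5564 < 5885 = 1*5885, so 4/5885 is smaller: the intermediate fraction 567/55 is closer to x than 134/13.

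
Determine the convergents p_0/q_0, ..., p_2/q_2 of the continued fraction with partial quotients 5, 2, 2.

5/1, 11/2, 27/5

Using the convergent recurrence p_i = a_i*p_{i-1} + p_{i-2}, q_i = a_i*q_{i-1} + q_{i-2} with p_{-2}=0, p_{-1}=1, q_{-2}=1, q_{-1}=0:
  i=0: a_0=5, p_0 = 5*1 + 0 = 5, q_0 = 5*0 + 1 = 1.
  i=1: a_1=2, p_1 = 2*5 + 1 = 11, q_1 = 2*1 + 0 = 2.
  i=2: a_2=2, p_2 = 2*11 + 5 = 27, q_2 = 2*2 + 1 = 5.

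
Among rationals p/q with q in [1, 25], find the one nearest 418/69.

Expand x = 418/69 as a continued fraction with the Euclidean algorithm:
  418 = 6*69 + 4, so a_0 = 6.
  69 = 17*4 + 1, so a_1 = 17.
  4 = 4*1 + 0, so a_2 = 4.
so x = [6; 17, 4].
Convergents (p_i = a_i*p_{i-1} + p_{i-2}, q_i = a_i*q_{i-1} + q_{i-2} with p_{-2}=0, p_{-1}=1, q_{-2}=1, q_{-1}=0), until the denominator exceeds 25:
  i=0: a_0=6, p_0 = 6*1 + 0 = 6, q_0 = 6*0 + 1 = 1.
  i=1: a_1=17, p_1 = 17*6 + 1 = 103, q_1 = 17*1 + 0 = 17.
  i=2: a_2=4, p_2 = 4*103 + 6 = 418, q_2 = 4*17 + 1 = 69.
q_2 = 69 > 25, so the last convergent with denominator <= 25 is p_1/q_1 = 103/17.
The closest fraction with denominator <= 25 is either p_1/q_1 or the intermediate fraction (k*p_1 + p_0)/(k*q_1 + q_0) with the largest k >= 1 whose denominator stays <= 25; these approach x as k grows, and every other convergent or intermediate fraction in range is farther away.
Largest k: floor((25 - q_0)/q_1) = floor((25 - 1)/17) = 1.
That gives (1*103 + 6)/(1*17 + 1) = 109/18.
Compare the errors: |x - 103/17| = |418*17 - 103*69|/(69*17) = 1/1173, and |x - 109/18| = |418*18 - 109*69|/(69*18) = 3/1242.
Cross-multiplying, 1*1242 = 1242 < 3519 = 3*1173, so 1/1173 is smaller: the convergent 103/17 is closer to x than 109/18.

103/17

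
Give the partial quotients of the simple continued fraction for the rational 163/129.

[1; 3, 1, 3, 1, 6]

Run the Euclidean algorithm on 163 and 129; the successive quotients are the partial quotients a_0, a_1, ... (each step inverts the fractional part left over by the previous one):
  163 = 1*129 + 34, so a_0 = 1.
  129 = 3*34 + 27, so a_1 = 3.
  34 = 1*27 + 7, so a_2 = 1.
  27 = 3*7 + 6, so a_3 = 3.
  7 = 1*6 + 1, so a_4 = 1.
  6 = 6*1 + 0, so a_5 = 6.
The remainder reaches 0 after 6 divisions, so the expansion has 6 partial quotients, read off in order.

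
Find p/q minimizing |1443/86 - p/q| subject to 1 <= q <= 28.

151/9

Expand x = 1443/86 as a continued fraction with the Euclidean algorithm:
  1443 = 16*86 + 67, so a_0 = 16.
  86 = 1*67 + 19, so a_1 = 1.
  67 = 3*19 + 10, so a_2 = 3.
  19 = 1*10 + 9, so a_3 = 1.
  10 = 1*9 + 1, so a_4 = 1.
  9 = 9*1 + 0, so a_5 = 9.
so x = [16; 1, 3, 1, 1, 9].
Convergents (p_i = a_i*p_{i-1} + p_{i-2}, q_i = a_i*q_{i-1} + q_{i-2} with p_{-2}=0, p_{-1}=1, q_{-2}=1, q_{-1}=0), until the denominator exceeds 28:
  i=0: a_0=16, p_0 = 16*1 + 0 = 16, q_0 = 16*0 + 1 = 1.
  i=1: a_1=1, p_1 = 1*16 + 1 = 17, q_1 = 1*1 + 0 = 1.
  i=2: a_2=3, p_2 = 3*17 + 16 = 67, q_2 = 3*1 + 1 = 4.
  i=3: a_3=1, p_3 = 1*67 + 17 = 84, q_3 = 1*4 + 1 = 5.
  i=4: a_4=1, p_4 = 1*84 + 67 = 151, q_4 = 1*5 + 4 = 9.
  i=5: a_5=9, p_5 = 9*151 + 84 = 1443, q_5 = 9*9 + 5 = 86.
q_5 = 86 > 28, so the last convergent with denominator <= 28 is p_4/q_4 = 151/9.
The closest fraction with denominator <= 28 is either p_4/q_4 or the intermediate fraction (k*p_4 + p_3)/(k*q_4 + q_3) with the largest k >= 1 whose denominator stays <= 28; these approach x as k grows, and every other convergent or intermediate fraction in range is farther away.
Largest k: floor((28 - q_3)/q_4) = floor((28 - 5)/9) = 2.
That gives (2*151 + 84)/(2*9 + 5) = 386/23.
Compare the errors: |x - 151/9| = |1443*9 - 151*86|/(86*9) = 1/774, and |x - 386/23| = |1443*23 - 386*86|/(86*23) = 7/1978.
Cross-multiplying, 1*1978 = 1978 < 5418 = 7*774, so 1/774 is smaller: the convergent 151/9 is closer to x than 386/23.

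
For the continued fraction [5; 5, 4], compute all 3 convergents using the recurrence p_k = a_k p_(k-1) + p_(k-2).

Using the convergent recurrence p_i = a_i*p_{i-1} + p_{i-2}, q_i = a_i*q_{i-1} + q_{i-2} with p_{-2}=0, p_{-1}=1, q_{-2}=1, q_{-1}=0:
  i=0: a_0=5, p_0 = 5*1 + 0 = 5, q_0 = 5*0 + 1 = 1.
  i=1: a_1=5, p_1 = 5*5 + 1 = 26, q_1 = 5*1 + 0 = 5.
  i=2: a_2=4, p_2 = 4*26 + 5 = 109, q_2 = 4*5 + 1 = 21.

5/1, 26/5, 109/21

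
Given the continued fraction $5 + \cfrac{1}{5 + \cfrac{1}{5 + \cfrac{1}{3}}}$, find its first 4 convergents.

5/1, 26/5, 135/26, 431/83

Using the convergent recurrence p_i = a_i*p_{i-1} + p_{i-2}, q_i = a_i*q_{i-1} + q_{i-2} with p_{-2}=0, p_{-1}=1, q_{-2}=1, q_{-1}=0:
  i=0: a_0=5, p_0 = 5*1 + 0 = 5, q_0 = 5*0 + 1 = 1.
  i=1: a_1=5, p_1 = 5*5 + 1 = 26, q_1 = 5*1 + 0 = 5.
  i=2: a_2=5, p_2 = 5*26 + 5 = 135, q_2 = 5*5 + 1 = 26.
  i=3: a_3=3, p_3 = 3*135 + 26 = 431, q_3 = 3*26 + 5 = 83.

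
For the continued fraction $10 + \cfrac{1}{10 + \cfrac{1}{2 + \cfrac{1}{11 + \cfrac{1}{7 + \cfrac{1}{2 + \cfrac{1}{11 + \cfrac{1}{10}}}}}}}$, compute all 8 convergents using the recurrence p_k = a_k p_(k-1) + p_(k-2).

10/1, 101/10, 212/21, 2433/241, 17243/1708, 36919/3657, 423352/41935, 4270439/423007

Using the convergent recurrence p_i = a_i*p_{i-1} + p_{i-2}, q_i = a_i*q_{i-1} + q_{i-2} with p_{-2}=0, p_{-1}=1, q_{-2}=1, q_{-1}=0:
  i=0: a_0=10, p_0 = 10*1 + 0 = 10, q_0 = 10*0 + 1 = 1.
  i=1: a_1=10, p_1 = 10*10 + 1 = 101, q_1 = 10*1 + 0 = 10.
  i=2: a_2=2, p_2 = 2*101 + 10 = 212, q_2 = 2*10 + 1 = 21.
  i=3: a_3=11, p_3 = 11*212 + 101 = 2433, q_3 = 11*21 + 10 = 241.
  i=4: a_4=7, p_4 = 7*2433 + 212 = 17243, q_4 = 7*241 + 21 = 1708.
  i=5: a_5=2, p_5 = 2*17243 + 2433 = 36919, q_5 = 2*1708 + 241 = 3657.
  i=6: a_6=11, p_6 = 11*36919 + 17243 = 423352, q_6 = 11*3657 + 1708 = 41935.
  i=7: a_7=10, p_7 = 10*423352 + 36919 = 4270439, q_7 = 10*41935 + 3657 = 423007.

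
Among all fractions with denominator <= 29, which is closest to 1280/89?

302/21

Expand x = 1280/89 as a continued fraction with the Euclidean algorithm:
  1280 = 14*89 + 34, so a_0 = 14.
  89 = 2*34 + 21, so a_1 = 2.
  34 = 1*21 + 13, so a_2 = 1.
  21 = 1*13 + 8, so a_3 = 1.
  13 = 1*8 + 5, so a_4 = 1.
  8 = 1*5 + 3, so a_5 = 1.
  5 = 1*3 + 2, so a_6 = 1.
  3 = 1*2 + 1, so a_7 = 1.
  2 = 2*1 + 0, so a_8 = 2.
so x = [14; 2, 1, 1, 1, 1, 1, 1, 2].
Convergents (p_i = a_i*p_{i-1} + p_{i-2}, q_i = a_i*q_{i-1} + q_{i-2} with p_{-2}=0, p_{-1}=1, q_{-2}=1, q_{-1}=0), until the denominator exceeds 29:
  i=0: a_0=14, p_0 = 14*1 + 0 = 14, q_0 = 14*0 + 1 = 1.
  i=1: a_1=2, p_1 = 2*14 + 1 = 29, q_1 = 2*1 + 0 = 2.
  i=2: a_2=1, p_2 = 1*29 + 14 = 43, q_2 = 1*2 + 1 = 3.
  i=3: a_3=1, p_3 = 1*43 + 29 = 72, q_3 = 1*3 + 2 = 5.
  i=4: a_4=1, p_4 = 1*72 + 43 = 115, q_4 = 1*5 + 3 = 8.
  i=5: a_5=1, p_5 = 1*115 + 72 = 187, q_5 = 1*8 + 5 = 13.
  i=6: a_6=1, p_6 = 1*187 + 115 = 302, q_6 = 1*13 + 8 = 21.
  i=7: a_7=1, p_7 = 1*302 + 187 = 489, q_7 = 1*21 + 13 = 34.
q_7 = 34 > 29, so the last convergent with denominator <= 29 is p_6/q_6 = 302/21.
The closest fraction with denominator <= 29 is either p_6/q_6 or the intermediate fraction (k*p_6 + p_5)/(k*q_6 + q_5) with the largest k >= 1 whose denominator stays <= 29; these approach x as k grows, and every other convergent or intermediate fraction in range is farther away.
Largest k: floor((29 - q_5)/q_6) = floor((29 - 13)/21) = 0.
Since k = 0, no intermediate fraction beyond p_6/q_6 has denominator <= 29, so the convergent 302/21 is the closest (its error is |1280*21 - 302*89|/(89*21) = 2/1869).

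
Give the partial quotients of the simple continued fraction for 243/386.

[0; 1, 1, 1, 2, 3, 14]

Run the Euclidean algorithm on 243 and 386; the successive quotients are the partial quotients a_0, a_1, ... (each step inverts the fractional part left over by the previous one):
  243 = 0*386 + 243, so a_0 = 0.
  386 = 1*243 + 143, so a_1 = 1.
  243 = 1*143 + 100, so a_2 = 1.
  143 = 1*100 + 43, so a_3 = 1.
  100 = 2*43 + 14, so a_4 = 2.
  43 = 3*14 + 1, so a_5 = 3.
  14 = 14*1 + 0, so a_6 = 14.
The remainder reaches 0 after 7 divisions, so the expansion has 7 partial quotients, read off in order.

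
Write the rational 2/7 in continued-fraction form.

[0; 3, 2]

Run the Euclidean algorithm on 2 and 7; the successive quotients are the partial quotients a_0, a_1, ... (each step inverts the fractional part left over by the previous one):
  2 = 0*7 + 2, so a_0 = 0.
  7 = 3*2 + 1, so a_1 = 3.
  2 = 2*1 + 0, so a_2 = 2.
The remainder reaches 0 after 3 divisions, so the expansion has 3 partial quotients, read off in order.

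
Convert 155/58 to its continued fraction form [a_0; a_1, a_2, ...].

Run the Euclidean algorithm on 155 and 58; the successive quotients are the partial quotients a_0, a_1, ... (each step inverts the fractional part left over by the previous one):
  155 = 2*58 + 39, so a_0 = 2.
  58 = 1*39 + 19, so a_1 = 1.
  39 = 2*19 + 1, so a_2 = 2.
  19 = 19*1 + 0, so a_3 = 19.
The remainder reaches 0 after 4 divisions, so the expansion has 4 partial quotients, read off in order.

[2; 1, 2, 19]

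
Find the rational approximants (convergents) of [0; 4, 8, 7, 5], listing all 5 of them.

0/1, 1/4, 8/33, 57/235, 293/1208

Using the convergent recurrence p_i = a_i*p_{i-1} + p_{i-2}, q_i = a_i*q_{i-1} + q_{i-2} with p_{-2}=0, p_{-1}=1, q_{-2}=1, q_{-1}=0:
  i=0: a_0=0, p_0 = 0*1 + 0 = 0, q_0 = 0*0 + 1 = 1.
  i=1: a_1=4, p_1 = 4*0 + 1 = 1, q_1 = 4*1 + 0 = 4.
  i=2: a_2=8, p_2 = 8*1 + 0 = 8, q_2 = 8*4 + 1 = 33.
  i=3: a_3=7, p_3 = 7*8 + 1 = 57, q_3 = 7*33 + 4 = 235.
  i=4: a_4=5, p_4 = 5*57 + 8 = 293, q_4 = 5*235 + 33 = 1208.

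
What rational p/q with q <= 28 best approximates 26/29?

Expand x = 26/29 as a continued fraction with the Euclidean algorithm:
  26 = 0*29 + 26, so a_0 = 0.
  29 = 1*26 + 3, so a_1 = 1.
  26 = 8*3 + 2, so a_2 = 8.
  3 = 1*2 + 1, so a_3 = 1.
  2 = 2*1 + 0, so a_4 = 2.
so x = [0; 1, 8, 1, 2].
Convergents (p_i = a_i*p_{i-1} + p_{i-2}, q_i = a_i*q_{i-1} + q_{i-2} with p_{-2}=0, p_{-1}=1, q_{-2}=1, q_{-1}=0), until the denominator exceeds 28:
  i=0: a_0=0, p_0 = 0*1 + 0 = 0, q_0 = 0*0 + 1 = 1.
  i=1: a_1=1, p_1 = 1*0 + 1 = 1, q_1 = 1*1 + 0 = 1.
  i=2: a_2=8, p_2 = 8*1 + 0 = 8, q_2 = 8*1 + 1 = 9.
  i=3: a_3=1, p_3 = 1*8 + 1 = 9, q_3 = 1*9 + 1 = 10.
  i=4: a_4=2, p_4 = 2*9 + 8 = 26, q_4 = 2*10 + 9 = 29.
q_4 = 29 > 28, so the last convergent with denominator <= 28 is p_3/q_3 = 9/10.
The closest fraction with denominator <= 28 is either p_3/q_3 or the intermediate fraction (k*p_3 + p_2)/(k*q_3 + q_2) with the largest k >= 1 whose denominator stays <= 28; these approach x as k grows, and every other convergent or intermediate fraction in range is farther away.
Largest k: floor((28 - q_2)/q_3) = floor((28 - 9)/10) = 1.
That gives (1*9 + 8)/(1*10 + 9) = 17/19.
Compare the errors: |x - 9/10| = |26*10 - 9*29|/(29*10) = 1/290, and |x - 17/19| = |26*19 - 17*29|/(29*19) = 1/551.
Cross-multiplying, 1*290 = 290 < 551 = 1*551, so 1/551 is smaller: the intermediate fraction 17/19 is closer to x than 9/10.

17/19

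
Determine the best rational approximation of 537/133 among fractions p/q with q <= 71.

Expand x = 537/133 as a continued fraction with the Euclidean algorithm:
  537 = 4*133 + 5, so a_0 = 4.
  133 = 26*5 + 3, so a_1 = 26.
  5 = 1*3 + 2, so a_2 = 1.
  3 = 1*2 + 1, so a_3 = 1.
  2 = 2*1 + 0, so a_4 = 2.
so x = [4; 26, 1, 1, 2].
Convergents (p_i = a_i*p_{i-1} + p_{i-2}, q_i = a_i*q_{i-1} + q_{i-2} with p_{-2}=0, p_{-1}=1, q_{-2}=1, q_{-1}=0), until the denominator exceeds 71:
  i=0: a_0=4, p_0 = 4*1 + 0 = 4, q_0 = 4*0 + 1 = 1.
  i=1: a_1=26, p_1 = 26*4 + 1 = 105, q_1 = 26*1 + 0 = 26.
  i=2: a_2=1, p_2 = 1*105 + 4 = 109, q_2 = 1*26 + 1 = 27.
  i=3: a_3=1, p_3 = 1*109 + 105 = 214, q_3 = 1*27 + 26 = 53.
  i=4: a_4=2, p_4 = 2*214 + 109 = 537, q_4 = 2*53 + 27 = 133.
q_4 = 133 > 71, so the last convergent with denominator <= 71 is p_3/q_3 = 214/53.
The closest fraction with denominator <= 71 is either p_3/q_3 or the intermediate fraction (k*p_3 + p_2)/(k*q_3 + q_2) with the largest k >= 1 whose denominator stays <= 71; these approach x as k grows, and every other convergent or intermediate fraction in range is farther away.
Largest k: floor((71 - q_2)/q_3) = floor((71 - 27)/53) = 0.
Since k = 0, no intermediate fraction beyond p_3/q_3 has denominator <= 71, so the convergent 214/53 is the closest (its error is |537*53 - 214*133|/(133*53) = 1/7049).

214/53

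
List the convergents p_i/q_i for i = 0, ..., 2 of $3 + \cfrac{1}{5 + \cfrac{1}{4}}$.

Using the convergent recurrence p_i = a_i*p_{i-1} + p_{i-2}, q_i = a_i*q_{i-1} + q_{i-2} with p_{-2}=0, p_{-1}=1, q_{-2}=1, q_{-1}=0:
  i=0: a_0=3, p_0 = 3*1 + 0 = 3, q_0 = 3*0 + 1 = 1.
  i=1: a_1=5, p_1 = 5*3 + 1 = 16, q_1 = 5*1 + 0 = 5.
  i=2: a_2=4, p_2 = 4*16 + 3 = 67, q_2 = 4*5 + 1 = 21.

3/1, 16/5, 67/21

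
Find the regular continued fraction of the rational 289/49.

Run the Euclidean algorithm on 289 and 49; the successive quotients are the partial quotients a_0, a_1, ... (each step inverts the fractional part left over by the previous one):
  289 = 5*49 + 44, so a_0 = 5.
  49 = 1*44 + 5, so a_1 = 1.
  44 = 8*5 + 4, so a_2 = 8.
  5 = 1*4 + 1, so a_3 = 1.
  4 = 4*1 + 0, so a_4 = 4.
The remainder reaches 0 after 5 divisions, so the expansion has 5 partial quotients, read off in order.

[5; 1, 8, 1, 4]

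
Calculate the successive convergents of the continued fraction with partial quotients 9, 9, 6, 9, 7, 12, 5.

Using the convergent recurrence p_i = a_i*p_{i-1} + p_{i-2}, q_i = a_i*q_{i-1} + q_{i-2} with p_{-2}=0, p_{-1}=1, q_{-2}=1, q_{-1}=0:
  i=0: a_0=9, p_0 = 9*1 + 0 = 9, q_0 = 9*0 + 1 = 1.
  i=1: a_1=9, p_1 = 9*9 + 1 = 82, q_1 = 9*1 + 0 = 9.
  i=2: a_2=6, p_2 = 6*82 + 9 = 501, q_2 = 6*9 + 1 = 55.
  i=3: a_3=9, p_3 = 9*501 + 82 = 4591, q_3 = 9*55 + 9 = 504.
  i=4: a_4=7, p_4 = 7*4591 + 501 = 32638, q_4 = 7*504 + 55 = 3583.
  i=5: a_5=12, p_5 = 12*32638 + 4591 = 396247, q_5 = 12*3583 + 504 = 43500.
  i=6: a_6=5, p_6 = 5*396247 + 32638 = 2013873, q_6 = 5*43500 + 3583 = 221083.

9/1, 82/9, 501/55, 4591/504, 32638/3583, 396247/43500, 2013873/221083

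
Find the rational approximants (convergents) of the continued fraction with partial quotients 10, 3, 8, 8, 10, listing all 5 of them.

10/1, 31/3, 258/25, 2095/203, 21208/2055

Using the convergent recurrence p_i = a_i*p_{i-1} + p_{i-2}, q_i = a_i*q_{i-1} + q_{i-2} with p_{-2}=0, p_{-1}=1, q_{-2}=1, q_{-1}=0:
  i=0: a_0=10, p_0 = 10*1 + 0 = 10, q_0 = 10*0 + 1 = 1.
  i=1: a_1=3, p_1 = 3*10 + 1 = 31, q_1 = 3*1 + 0 = 3.
  i=2: a_2=8, p_2 = 8*31 + 10 = 258, q_2 = 8*3 + 1 = 25.
  i=3: a_3=8, p_3 = 8*258 + 31 = 2095, q_3 = 8*25 + 3 = 203.
  i=4: a_4=10, p_4 = 10*2095 + 258 = 21208, q_4 = 10*203 + 25 = 2055.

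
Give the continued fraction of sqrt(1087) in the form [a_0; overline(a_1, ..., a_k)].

[32; overline(1, 31, 1, 64)]

Write x_i = (sqrt(1087) + m_i)/d_i with (m_0, d_0) = (0, 1). a_0 = floor(sqrt(1087)) = 32, since 32^2 = 1024 <= 1087 < 1089 = 33^2.
Iterate m_{i+1} = d_i*a_i - m_i, d_{i+1} = (1087 - m_{i+1}^2)/d_i, a_{i+1} = floor((a_0 + m_{i+1})/d_{i+1}):
  m_1 = 1*32 - 0 = 32, d_1 = (1087 - 32^2)/1 = 63/1 = 63, a_1 = floor((32 + 32)/63) = 1.
  m_2 = 63*1 - 32 = 31, d_2 = (1087 - 31^2)/63 = 126/63 = 2, a_2 = floor((32 + 31)/2) = 31.
  m_3 = 2*31 - 31 = 31, d_3 = (1087 - 31^2)/2 = 126/2 = 63, a_3 = floor((32 + 31)/63) = 1.
  m_4 = 63*1 - 31 = 32, d_4 = (1087 - 32^2)/63 = 63/63 = 1, a_4 = floor((32 + 32)/1) = 64.
  m_5 = 1*64 - 32 = 32, d_5 = (1087 - 32^2)/1 = 63/1 = 63: (m_5, d_5) = (m_1, d_1) = (32, 63), so from here the quotients repeat a_1, ..., a_4; the period length is 4.
Hence the expansion of sqrt(1087) is a_0 = 32 followed by the repeating block 1, 31, 1, 64 (period 4).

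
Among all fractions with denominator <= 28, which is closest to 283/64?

Expand x = 283/64 as a continued fraction with the Euclidean algorithm:
  283 = 4*64 + 27, so a_0 = 4.
  64 = 2*27 + 10, so a_1 = 2.
  27 = 2*10 + 7, so a_2 = 2.
  10 = 1*7 + 3, so a_3 = 1.
  7 = 2*3 + 1, so a_4 = 2.
  3 = 3*1 + 0, so a_5 = 3.
so x = [4; 2, 2, 1, 2, 3].
Convergents (p_i = a_i*p_{i-1} + p_{i-2}, q_i = a_i*q_{i-1} + q_{i-2} with p_{-2}=0, p_{-1}=1, q_{-2}=1, q_{-1}=0), until the denominator exceeds 28:
  i=0: a_0=4, p_0 = 4*1 + 0 = 4, q_0 = 4*0 + 1 = 1.
  i=1: a_1=2, p_1 = 2*4 + 1 = 9, q_1 = 2*1 + 0 = 2.
  i=2: a_2=2, p_2 = 2*9 + 4 = 22, q_2 = 2*2 + 1 = 5.
  i=3: a_3=1, p_3 = 1*22 + 9 = 31, q_3 = 1*5 + 2 = 7.
  i=4: a_4=2, p_4 = 2*31 + 22 = 84, q_4 = 2*7 + 5 = 19.
  i=5: a_5=3, p_5 = 3*84 + 31 = 283, q_5 = 3*19 + 7 = 64.
q_5 = 64 > 28, so the last convergent with denominator <= 28 is p_4/q_4 = 84/19.
The closest fraction with denominator <= 28 is either p_4/q_4 or the intermediate fraction (k*p_4 + p_3)/(k*q_4 + q_3) with the largest k >= 1 whose denominator stays <= 28; these approach x as k grows, and every other convergent or intermediate fraction in range is farther away.
Largest k: floor((28 - q_3)/q_4) = floor((28 - 7)/19) = 1.
That gives (1*84 + 31)/(1*19 + 7) = 115/26.
Compare the errors: |x - 84/19| = |283*19 - 84*64|/(64*19) = 1/1216, and |x - 115/26| = |283*26 - 115*64|/(64*26) = 2/1664.
Cross-multiplying, 1*1664 = 1664 < 2432 = 2*1216, so 1/1216 is smaller: the convergent 84/19 is closer to x than 115/26.

84/19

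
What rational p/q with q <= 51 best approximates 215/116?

76/41

Expand x = 215/116 as a continued fraction with the Euclidean algorithm:
  215 = 1*116 + 99, so a_0 = 1.
  116 = 1*99 + 17, so a_1 = 1.
  99 = 5*17 + 14, so a_2 = 5.
  17 = 1*14 + 3, so a_3 = 1.
  14 = 4*3 + 2, so a_4 = 4.
  3 = 1*2 + 1, so a_5 = 1.
  2 = 2*1 + 0, so a_6 = 2.
so x = [1; 1, 5, 1, 4, 1, 2].
Convergents (p_i = a_i*p_{i-1} + p_{i-2}, q_i = a_i*q_{i-1} + q_{i-2} with p_{-2}=0, p_{-1}=1, q_{-2}=1, q_{-1}=0), until the denominator exceeds 51:
  i=0: a_0=1, p_0 = 1*1 + 0 = 1, q_0 = 1*0 + 1 = 1.
  i=1: a_1=1, p_1 = 1*1 + 1 = 2, q_1 = 1*1 + 0 = 1.
  i=2: a_2=5, p_2 = 5*2 + 1 = 11, q_2 = 5*1 + 1 = 6.
  i=3: a_3=1, p_3 = 1*11 + 2 = 13, q_3 = 1*6 + 1 = 7.
  i=4: a_4=4, p_4 = 4*13 + 11 = 63, q_4 = 4*7 + 6 = 34.
  i=5: a_5=1, p_5 = 1*63 + 13 = 76, q_5 = 1*34 + 7 = 41.
  i=6: a_6=2, p_6 = 2*76 + 63 = 215, q_6 = 2*41 + 34 = 116.
q_6 = 116 > 51, so the last convergent with denominator <= 51 is p_5/q_5 = 76/41.
The closest fraction with denominator <= 51 is either p_5/q_5 or the intermediate fraction (k*p_5 + p_4)/(k*q_5 + q_4) with the largest k >= 1 whose denominator stays <= 51; these approach x as k grows, and every other convergent or intermediate fraction in range is farther away.
Largest k: floor((51 - q_4)/q_5) = floor((51 - 34)/41) = 0.
Since k = 0, no intermediate fraction beyond p_5/q_5 has denominator <= 51, so the convergent 76/41 is the closest (its error is |215*41 - 76*116|/(116*41) = 1/4756).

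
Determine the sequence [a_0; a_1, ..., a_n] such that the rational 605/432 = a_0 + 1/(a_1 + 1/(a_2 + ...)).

[1; 2, 2, 86]

Run the Euclidean algorithm on 605 and 432; the successive quotients are the partial quotients a_0, a_1, ... (each step inverts the fractional part left over by the previous one):
  605 = 1*432 + 173, so a_0 = 1.
  432 = 2*173 + 86, so a_1 = 2.
  173 = 2*86 + 1, so a_2 = 2.
  86 = 86*1 + 0, so a_3 = 86.
The remainder reaches 0 after 4 divisions, so the expansion has 4 partial quotients, read off in order.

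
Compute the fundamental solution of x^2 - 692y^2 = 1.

First expand sqrt(692) as a continued fraction. With x_i = (sqrt(692) + m_i)/d_i and (m_0, d_0) = (0, 1): a_0 = floor(sqrt(692)) = 26, since 26^2 = 676 <= 692 < 729 = 27^2.
Iterate m_{i+1} = d_i*a_i - m_i, d_{i+1} = (692 - m_{i+1}^2)/d_i, a_{i+1} = floor((a_0 + m_{i+1})/d_{i+1}):
  m_1 = 1*26 - 0 = 26, d_1 = (692 - 26^2)/1 = 16/1 = 16, a_1 = floor((26 + 26)/16) = 3.
  m_2 = 16*3 - 26 = 22, d_2 = (692 - 22^2)/16 = 208/16 = 13, a_2 = floor((26 + 22)/13) = 3.
  m_3 = 13*3 - 22 = 17, d_3 = (692 - 17^2)/13 = 403/13 = 31, a_3 = floor((26 + 17)/31) = 1.
  m_4 = 31*1 - 17 = 14, d_4 = (692 - 14^2)/31 = 496/31 = 16, a_4 = floor((26 + 14)/16) = 2.
  m_5 = 16*2 - 14 = 18, d_5 = (692 - 18^2)/16 = 368/16 = 23, a_5 = floor((26 + 18)/23) = 1.
  m_6 = 23*1 - 18 = 5, d_6 = (692 - 5^2)/23 = 667/23 = 29, a_6 = floor((26 + 5)/29) = 1.
  m_7 = 29*1 - 5 = 24, d_7 = (692 - 24^2)/29 = 116/29 = 4, a_7 = floor((26 + 24)/4) = 12.
  m_8 = 4*12 - 24 = 24, d_8 = (692 - 24^2)/4 = 116/4 = 29, a_8 = floor((26 + 24)/29) = 1.
  m_9 = 29*1 - 24 = 5, d_9 = (692 - 5^2)/29 = 667/29 = 23, a_9 = floor((26 + 5)/23) = 1.
  m_10 = 23*1 - 5 = 18, d_10 = (692 - 18^2)/23 = 368/23 = 16, a_10 = floor((26 + 18)/16) = 2.
  m_11 = 16*2 - 18 = 14, d_11 = (692 - 14^2)/16 = 496/16 = 31, a_11 = floor((26 + 14)/31) = 1.
  m_12 = 31*1 - 14 = 17, d_12 = (692 - 17^2)/31 = 403/31 = 13, a_12 = floor((26 + 17)/13) = 3.
  m_13 = 13*3 - 17 = 22, d_13 = (692 - 22^2)/13 = 208/13 = 16, a_13 = floor((26 + 22)/16) = 3.
  m_14 = 16*3 - 22 = 26, d_14 = (692 - 26^2)/16 = 16/16 = 1, a_14 = floor((26 + 26)/1) = 52.
  m_15 = 1*52 - 26 = 26, d_15 = (692 - 26^2)/1 = 16/1 = 16: (m_15, d_15) = (m_1, d_1) = (26, 16), so from here the quotients repeat a_1, ..., a_14; the period length is 14.
So sqrt(692) = [26; (3, 3, 1, 2, 1, 1, 12, 1, 1, 2, 1, 3, 3, 52)] with period length k = 14.
k is even, so the fundamental solution of x^2 - 692y^2 = 1 is (p_{k-1}, q_{k-1}) = (p_13, q_13); compute convergents through index 13.
Convergents (p_i = a_i*p_{i-1} + p_{i-2}, q_i = a_i*q_{i-1} + q_{i-2} with p_{-2}=0, p_{-1}=1, q_{-2}=1, q_{-1}=0):
  i=0: a_0=26, p_0 = 26*1 + 0 = 26, q_0 = 26*0 + 1 = 1.
  i=1: a_1=3, p_1 = 3*26 + 1 = 79, q_1 = 3*1 + 0 = 3.
  i=2: a_2=3, p_2 = 3*79 + 26 = 263, q_2 = 3*3 + 1 = 10.
  i=3: a_3=1, p_3 = 1*263 + 79 = 342, q_3 = 1*10 + 3 = 13.
  i=4: a_4=2, p_4 = 2*342 + 263 = 947, q_4 = 2*13 + 10 = 36.
  i=5: a_5=1, p_5 = 1*947 + 342 = 1289, q_5 = 1*36 + 13 = 49.
  i=6: a_6=1, p_6 = 1*1289 + 947 = 2236, q_6 = 1*49 + 36 = 85.
  i=7: a_7=12, p_7 = 12*2236 + 1289 = 28121, q_7 = 12*85 + 49 = 1069.
  i=8: a_8=1, p_8 = 1*28121 + 2236 = 30357, q_8 = 1*1069 + 85 = 1154.
  i=9: a_9=1, p_9 = 1*30357 + 28121 = 58478, q_9 = 1*1154 + 1069 = 2223.
  i=10: a_10=2, p_10 = 2*58478 + 30357 = 147313, q_10 = 2*2223 + 1154 = 5600.
  i=11: a_11=1, p_11 = 1*147313 + 58478 = 205791, q_11 = 1*5600 + 2223 = 7823.
  i=12: a_12=3, p_12 = 3*205791 + 147313 = 764686, q_12 = 3*7823 + 5600 = 29069.
  i=13: a_13=3, p_13 = 3*764686 + 205791 = 2499849, q_13 = 3*29069 + 7823 = 95030.
Check: 2499849^2 - 692*95030^2 = 6249245022801 - 6249245022800 = 1, so (x, y) = (2499849, 95030) solves the equation, and by the theorem it is the least positive solution.

(x, y) = (2499849, 95030)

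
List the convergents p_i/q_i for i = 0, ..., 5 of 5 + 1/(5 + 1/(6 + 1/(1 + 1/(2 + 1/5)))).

Using the convergent recurrence p_i = a_i*p_{i-1} + p_{i-2}, q_i = a_i*q_{i-1} + q_{i-2} with p_{-2}=0, p_{-1}=1, q_{-2}=1, q_{-1}=0:
  i=0: a_0=5, p_0 = 5*1 + 0 = 5, q_0 = 5*0 + 1 = 1.
  i=1: a_1=5, p_1 = 5*5 + 1 = 26, q_1 = 5*1 + 0 = 5.
  i=2: a_2=6, p_2 = 6*26 + 5 = 161, q_2 = 6*5 + 1 = 31.
  i=3: a_3=1, p_3 = 1*161 + 26 = 187, q_3 = 1*31 + 5 = 36.
  i=4: a_4=2, p_4 = 2*187 + 161 = 535, q_4 = 2*36 + 31 = 103.
  i=5: a_5=5, p_5 = 5*535 + 187 = 2862, q_5 = 5*103 + 36 = 551.

5/1, 26/5, 161/31, 187/36, 535/103, 2862/551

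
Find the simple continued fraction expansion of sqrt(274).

Write x_i = (sqrt(274) + m_i)/d_i with (m_0, d_0) = (0, 1). a_0 = floor(sqrt(274)) = 16, since 16^2 = 256 <= 274 < 289 = 17^2.
Iterate m_{i+1} = d_i*a_i - m_i, d_{i+1} = (274 - m_{i+1}^2)/d_i, a_{i+1} = floor((a_0 + m_{i+1})/d_{i+1}):
  m_1 = 1*16 - 0 = 16, d_1 = (274 - 16^2)/1 = 18/1 = 18, a_1 = floor((16 + 16)/18) = 1.
  m_2 = 18*1 - 16 = 2, d_2 = (274 - 2^2)/18 = 270/18 = 15, a_2 = floor((16 + 2)/15) = 1.
  m_3 = 15*1 - 2 = 13, d_3 = (274 - 13^2)/15 = 105/15 = 7, a_3 = floor((16 + 13)/7) = 4.
  m_4 = 7*4 - 13 = 15, d_4 = (274 - 15^2)/7 = 49/7 = 7, a_4 = floor((16 + 15)/7) = 4.
  m_5 = 7*4 - 15 = 13, d_5 = (274 - 13^2)/7 = 105/7 = 15, a_5 = floor((16 + 13)/15) = 1.
  m_6 = 15*1 - 13 = 2, d_6 = (274 - 2^2)/15 = 270/15 = 18, a_6 = floor((16 + 2)/18) = 1.
  m_7 = 18*1 - 2 = 16, d_7 = (274 - 16^2)/18 = 18/18 = 1, a_7 = floor((16 + 16)/1) = 32.
  m_8 = 1*32 - 16 = 16, d_8 = (274 - 16^2)/1 = 18/1 = 18: (m_8, d_8) = (m_1, d_1) = (16, 18), so from here the quotients repeat a_1, ..., a_7; the period length is 7.
Hence the expansion of sqrt(274) is a_0 = 16 followed by the repeating block 1, 1, 4, 4, 1, 1, 32 (period 7).

[16; (1, 1, 4, 4, 1, 1, 32)]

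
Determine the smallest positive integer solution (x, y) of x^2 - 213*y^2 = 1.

First expand sqrt(213) as a continued fraction. With x_i = (sqrt(213) + m_i)/d_i and (m_0, d_0) = (0, 1): a_0 = floor(sqrt(213)) = 14, since 14^2 = 196 <= 213 < 225 = 15^2.
Iterate m_{i+1} = d_i*a_i - m_i, d_{i+1} = (213 - m_{i+1}^2)/d_i, a_{i+1} = floor((a_0 + m_{i+1})/d_{i+1}):
  m_1 = 1*14 - 0 = 14, d_1 = (213 - 14^2)/1 = 17/1 = 17, a_1 = floor((14 + 14)/17) = 1.
  m_2 = 17*1 - 14 = 3, d_2 = (213 - 3^2)/17 = 204/17 = 12, a_2 = floor((14 + 3)/12) = 1.
  m_3 = 12*1 - 3 = 9, d_3 = (213 - 9^2)/12 = 132/12 = 11, a_3 = floor((14 + 9)/11) = 2.
  m_4 = 11*2 - 9 = 13, d_4 = (213 - 13^2)/11 = 44/11 = 4, a_4 = floor((14 + 13)/4) = 6.
  m_5 = 4*6 - 13 = 11, d_5 = (213 - 11^2)/4 = 92/4 = 23, a_5 = floor((14 + 11)/23) = 1.
  m_6 = 23*1 - 11 = 12, d_6 = (213 - 12^2)/23 = 69/23 = 3, a_6 = floor((14 + 12)/3) = 8.
  m_7 = 3*8 - 12 = 12, d_7 = (213 - 12^2)/3 = 69/3 = 23, a_7 = floor((14 + 12)/23) = 1.
  m_8 = 23*1 - 12 = 11, d_8 = (213 - 11^2)/23 = 92/23 = 4, a_8 = floor((14 + 11)/4) = 6.
  m_9 = 4*6 - 11 = 13, d_9 = (213 - 13^2)/4 = 44/4 = 11, a_9 = floor((14 + 13)/11) = 2.
  m_10 = 11*2 - 13 = 9, d_10 = (213 - 9^2)/11 = 132/11 = 12, a_10 = floor((14 + 9)/12) = 1.
  m_11 = 12*1 - 9 = 3, d_11 = (213 - 3^2)/12 = 204/12 = 17, a_11 = floor((14 + 3)/17) = 1.
  m_12 = 17*1 - 3 = 14, d_12 = (213 - 14^2)/17 = 17/17 = 1, a_12 = floor((14 + 14)/1) = 28.
  m_13 = 1*28 - 14 = 14, d_13 = (213 - 14^2)/1 = 17/1 = 17: (m_13, d_13) = (m_1, d_1) = (14, 17), so from here the quotients repeat a_1, ..., a_12; the period length is 12.
So sqrt(213) = [14; (1, 1, 2, 6, 1, 8, 1, 6, 2, 1, 1, 28)] with period length k = 12.
k is even, so the fundamental solution of x^2 - 213y^2 = 1 is (p_{k-1}, q_{k-1}) = (p_11, q_11); compute convergents through index 11.
Convergents (p_i = a_i*p_{i-1} + p_{i-2}, q_i = a_i*q_{i-1} + q_{i-2} with p_{-2}=0, p_{-1}=1, q_{-2}=1, q_{-1}=0):
  i=0: a_0=14, p_0 = 14*1 + 0 = 14, q_0 = 14*0 + 1 = 1.
  i=1: a_1=1, p_1 = 1*14 + 1 = 15, q_1 = 1*1 + 0 = 1.
  i=2: a_2=1, p_2 = 1*15 + 14 = 29, q_2 = 1*1 + 1 = 2.
  i=3: a_3=2, p_3 = 2*29 + 15 = 73, q_3 = 2*2 + 1 = 5.
  i=4: a_4=6, p_4 = 6*73 + 29 = 467, q_4 = 6*5 + 2 = 32.
  i=5: a_5=1, p_5 = 1*467 + 73 = 540, q_5 = 1*32 + 5 = 37.
  i=6: a_6=8, p_6 = 8*540 + 467 = 4787, q_6 = 8*37 + 32 = 328.
  i=7: a_7=1, p_7 = 1*4787 + 540 = 5327, q_7 = 1*328 + 37 = 365.
  i=8: a_8=6, p_8 = 6*5327 + 4787 = 36749, q_8 = 6*365 + 328 = 2518.
  i=9: a_9=2, p_9 = 2*36749 + 5327 = 78825, q_9 = 2*2518 + 365 = 5401.
  i=10: a_10=1, p_10 = 1*78825 + 36749 = 115574, q_10 = 1*5401 + 2518 = 7919.
  i=11: a_11=1, p_11 = 1*115574 + 78825 = 194399, q_11 = 1*7919 + 5401 = 13320.
Check: 194399^2 - 213*13320^2 = 37790971201 - 37790971200 = 1, so (x, y) = (194399, 13320) solves the equation, and by the theorem it is the least positive solution.

(x, y) = (194399, 13320)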